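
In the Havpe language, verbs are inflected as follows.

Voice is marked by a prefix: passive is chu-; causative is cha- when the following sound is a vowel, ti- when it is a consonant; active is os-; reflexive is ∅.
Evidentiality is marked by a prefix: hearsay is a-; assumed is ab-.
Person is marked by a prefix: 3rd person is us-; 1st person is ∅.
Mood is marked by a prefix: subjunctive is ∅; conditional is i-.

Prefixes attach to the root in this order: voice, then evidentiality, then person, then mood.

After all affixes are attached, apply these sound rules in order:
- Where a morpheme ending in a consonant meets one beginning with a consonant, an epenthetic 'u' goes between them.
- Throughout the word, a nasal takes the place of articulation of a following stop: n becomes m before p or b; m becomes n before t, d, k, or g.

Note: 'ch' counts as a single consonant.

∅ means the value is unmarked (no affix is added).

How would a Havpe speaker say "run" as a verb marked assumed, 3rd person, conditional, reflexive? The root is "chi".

voice = reflexive: zero marking, form stays chi.
Attach evidentiality assumed ab- → abchi.
Attach person 3rd person us- → usabchi.
Attach mood conditional i- → iusabchi.
Apply epenthesis: iusabchi → iusabuchi.
Nasal assimilation: no change.

iusabuchi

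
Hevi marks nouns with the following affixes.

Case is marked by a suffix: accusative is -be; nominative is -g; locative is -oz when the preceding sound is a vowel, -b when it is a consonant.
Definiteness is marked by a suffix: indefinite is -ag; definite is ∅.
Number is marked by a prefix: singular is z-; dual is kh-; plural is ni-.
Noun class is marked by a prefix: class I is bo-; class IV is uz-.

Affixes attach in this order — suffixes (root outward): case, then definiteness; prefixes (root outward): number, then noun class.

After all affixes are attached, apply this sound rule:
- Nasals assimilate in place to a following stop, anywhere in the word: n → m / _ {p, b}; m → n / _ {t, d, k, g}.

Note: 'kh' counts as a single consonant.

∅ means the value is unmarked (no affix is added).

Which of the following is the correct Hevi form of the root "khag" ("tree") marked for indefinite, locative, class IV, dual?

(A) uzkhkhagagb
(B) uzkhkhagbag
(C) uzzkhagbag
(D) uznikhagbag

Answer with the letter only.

B

Attach case locative -b (after consonant 'g') → khagb.
Attach definiteness indefinite -ag → khagbag.
Attach number dual kh- → khkhagbag.
Attach noun class class IV uz- → uzkhkhagbag.
Nasal assimilation: no change.
So the correct form is uzkhkhagbag, option (B).
(D) uznikhagbag is wrong: it uses plural instead of dual for number.
(A) uzkhkhagagb is wrong: it has the affixes in the wrong order.
(C) uzzkhagbag is wrong: it uses singular instead of dual for number.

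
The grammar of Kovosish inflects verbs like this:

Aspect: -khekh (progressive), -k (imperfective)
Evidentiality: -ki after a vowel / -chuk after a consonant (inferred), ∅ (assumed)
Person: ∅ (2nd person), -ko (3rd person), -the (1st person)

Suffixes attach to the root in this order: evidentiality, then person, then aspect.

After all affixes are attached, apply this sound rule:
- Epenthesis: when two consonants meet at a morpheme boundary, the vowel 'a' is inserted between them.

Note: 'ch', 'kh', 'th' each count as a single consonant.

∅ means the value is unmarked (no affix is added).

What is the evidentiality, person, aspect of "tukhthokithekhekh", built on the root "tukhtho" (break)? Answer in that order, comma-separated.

inferred, 1st person, progressive

Segment: tukhtho-ki-the-khekh.
evidentiality: -ki/chuk → inferred.
person: -the → 1st person.
aspect: -khekh → progressive.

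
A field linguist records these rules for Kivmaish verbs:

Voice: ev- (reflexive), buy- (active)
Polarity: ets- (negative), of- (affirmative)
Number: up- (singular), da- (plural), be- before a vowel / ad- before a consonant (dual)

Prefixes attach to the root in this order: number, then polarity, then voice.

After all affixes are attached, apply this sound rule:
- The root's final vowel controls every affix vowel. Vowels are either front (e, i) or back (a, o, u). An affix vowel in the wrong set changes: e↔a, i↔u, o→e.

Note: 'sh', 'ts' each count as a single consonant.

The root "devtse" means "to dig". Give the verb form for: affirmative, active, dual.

biyefeddevtse

Attach number dual ad- (before consonant 'd') → addevtse.
Attach polarity affirmative of- → ofaddevtse.
Attach voice active buy- → buyofaddevtse.
Apply vowel harmony: buyofaddevtse → biyefeddevtse.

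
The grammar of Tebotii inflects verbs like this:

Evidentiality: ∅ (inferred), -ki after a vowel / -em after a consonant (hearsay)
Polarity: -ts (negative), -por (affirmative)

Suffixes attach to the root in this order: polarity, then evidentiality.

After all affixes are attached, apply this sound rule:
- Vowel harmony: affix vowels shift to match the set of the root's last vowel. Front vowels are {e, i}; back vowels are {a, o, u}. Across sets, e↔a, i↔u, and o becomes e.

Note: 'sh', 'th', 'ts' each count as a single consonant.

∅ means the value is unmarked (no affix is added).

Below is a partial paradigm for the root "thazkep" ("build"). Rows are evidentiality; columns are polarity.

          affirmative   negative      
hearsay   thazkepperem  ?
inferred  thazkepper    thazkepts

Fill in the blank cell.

thazkeptsem

Attach polarity negative -ts → thazkepts.
Attach evidentiality hearsay -em (after consonant 'ts') → thazkeptsem.
Vowel harmony: no change.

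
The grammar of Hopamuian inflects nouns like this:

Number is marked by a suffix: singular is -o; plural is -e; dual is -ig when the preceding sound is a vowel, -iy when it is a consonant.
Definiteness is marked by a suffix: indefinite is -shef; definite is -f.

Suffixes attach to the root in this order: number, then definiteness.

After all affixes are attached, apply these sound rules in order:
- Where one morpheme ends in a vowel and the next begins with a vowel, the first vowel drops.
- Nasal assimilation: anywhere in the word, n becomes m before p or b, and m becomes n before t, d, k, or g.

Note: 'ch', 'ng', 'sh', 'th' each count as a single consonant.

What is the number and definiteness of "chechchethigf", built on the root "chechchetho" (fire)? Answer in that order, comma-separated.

dual, definite

Segment: chechchetho-ig-f.
number: -ig/iy → dual.
definiteness: -f → definite.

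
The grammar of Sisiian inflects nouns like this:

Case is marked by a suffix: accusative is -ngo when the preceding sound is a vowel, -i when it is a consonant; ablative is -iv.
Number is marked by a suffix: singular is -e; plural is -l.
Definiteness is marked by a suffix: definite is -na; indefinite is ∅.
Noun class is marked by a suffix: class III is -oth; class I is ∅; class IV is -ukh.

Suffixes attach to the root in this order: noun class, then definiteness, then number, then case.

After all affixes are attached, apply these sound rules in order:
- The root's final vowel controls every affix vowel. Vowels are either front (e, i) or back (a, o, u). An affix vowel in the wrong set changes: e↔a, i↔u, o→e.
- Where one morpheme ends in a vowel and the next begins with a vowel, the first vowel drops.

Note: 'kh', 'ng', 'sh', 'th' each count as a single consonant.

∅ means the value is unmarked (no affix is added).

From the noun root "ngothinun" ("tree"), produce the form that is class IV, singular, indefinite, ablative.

Attach noun class class IV -ukh → ngothinunukh.
definiteness = indefinite: zero marking, form stays ngothinunukh.
Attach number singular -e → ngothinunukhe.
Attach case ablative -iv → ngothinunukheiv.
Apply vowel harmony: ngothinunukheiv → ngothinunukhauv.
Apply vowel deletion: ngothinunukhauv → ngothinunukhuv.

ngothinunukhuv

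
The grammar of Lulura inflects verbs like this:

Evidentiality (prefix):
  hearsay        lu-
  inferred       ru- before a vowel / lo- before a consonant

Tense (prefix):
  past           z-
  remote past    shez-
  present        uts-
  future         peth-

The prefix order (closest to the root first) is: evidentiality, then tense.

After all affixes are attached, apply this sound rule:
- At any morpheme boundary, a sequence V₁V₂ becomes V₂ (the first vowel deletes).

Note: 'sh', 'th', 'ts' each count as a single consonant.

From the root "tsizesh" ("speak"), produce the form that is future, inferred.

pethlotsizesh

Attach evidentiality inferred lo- (before consonant 'ts') → lotsizesh.
Attach tense future peth- → pethlotsizesh.
Vowel deletion: no change.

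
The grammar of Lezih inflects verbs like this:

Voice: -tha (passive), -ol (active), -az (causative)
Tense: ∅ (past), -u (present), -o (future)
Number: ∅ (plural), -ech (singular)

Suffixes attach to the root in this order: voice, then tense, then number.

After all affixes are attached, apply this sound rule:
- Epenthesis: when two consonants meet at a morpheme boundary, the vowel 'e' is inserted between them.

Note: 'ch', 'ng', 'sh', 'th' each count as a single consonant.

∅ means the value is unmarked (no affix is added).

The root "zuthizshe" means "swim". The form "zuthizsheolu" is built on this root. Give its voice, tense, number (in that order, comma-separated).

active, present, plural

Segment: zuthizshe-ol-u.
voice: -ol → active.
tense: -u → present.
number: ∅ → plural.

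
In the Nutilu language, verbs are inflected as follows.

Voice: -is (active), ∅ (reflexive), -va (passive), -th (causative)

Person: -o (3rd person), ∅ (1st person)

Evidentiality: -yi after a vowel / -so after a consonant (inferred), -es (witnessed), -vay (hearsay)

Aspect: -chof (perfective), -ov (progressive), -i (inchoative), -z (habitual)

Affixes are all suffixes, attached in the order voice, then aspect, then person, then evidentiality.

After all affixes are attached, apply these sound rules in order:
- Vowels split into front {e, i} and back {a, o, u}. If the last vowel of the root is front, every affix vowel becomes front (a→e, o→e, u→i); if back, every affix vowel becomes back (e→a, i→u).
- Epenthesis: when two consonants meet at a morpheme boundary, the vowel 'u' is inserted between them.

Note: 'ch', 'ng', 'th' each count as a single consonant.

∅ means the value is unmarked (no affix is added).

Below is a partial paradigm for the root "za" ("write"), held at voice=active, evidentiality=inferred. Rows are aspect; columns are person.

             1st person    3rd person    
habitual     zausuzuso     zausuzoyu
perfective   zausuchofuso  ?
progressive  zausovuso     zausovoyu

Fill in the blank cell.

Attach voice active -is → zais.
Attach aspect perfective -chof → zaischof.
Attach person 3rd person -o → zaischofo.
Attach evidentiality inferred -yi (after vowel 'o') → zaischofoyi.
Apply vowel harmony: zaischofoyi → zauschofoyu.
Apply epenthesis: zauschofoyu → zausuchofoyu.

zausuchofoyu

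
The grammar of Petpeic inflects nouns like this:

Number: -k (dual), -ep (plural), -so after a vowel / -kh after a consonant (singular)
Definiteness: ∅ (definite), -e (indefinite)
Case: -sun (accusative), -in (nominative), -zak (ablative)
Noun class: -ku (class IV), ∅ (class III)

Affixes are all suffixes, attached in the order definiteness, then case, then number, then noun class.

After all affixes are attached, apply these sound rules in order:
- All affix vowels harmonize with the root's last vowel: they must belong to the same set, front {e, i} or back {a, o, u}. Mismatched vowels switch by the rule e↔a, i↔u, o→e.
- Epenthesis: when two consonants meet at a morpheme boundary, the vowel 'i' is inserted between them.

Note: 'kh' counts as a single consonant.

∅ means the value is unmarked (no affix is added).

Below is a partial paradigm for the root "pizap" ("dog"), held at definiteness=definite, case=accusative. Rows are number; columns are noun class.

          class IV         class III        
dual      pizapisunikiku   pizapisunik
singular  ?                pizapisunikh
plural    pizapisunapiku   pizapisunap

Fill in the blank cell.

definiteness = definite: zero marking, form stays pizap.
Attach case accusative -sun → pizapsun.
Attach number singular -kh (after consonant 'n') → pizapsunkh.
Attach noun class class IV -ku → pizapsunkhku.
Vowel harmony: no change.
Apply epenthesis: pizapsunkhku → pizapisunikhiku.

pizapisunikhiku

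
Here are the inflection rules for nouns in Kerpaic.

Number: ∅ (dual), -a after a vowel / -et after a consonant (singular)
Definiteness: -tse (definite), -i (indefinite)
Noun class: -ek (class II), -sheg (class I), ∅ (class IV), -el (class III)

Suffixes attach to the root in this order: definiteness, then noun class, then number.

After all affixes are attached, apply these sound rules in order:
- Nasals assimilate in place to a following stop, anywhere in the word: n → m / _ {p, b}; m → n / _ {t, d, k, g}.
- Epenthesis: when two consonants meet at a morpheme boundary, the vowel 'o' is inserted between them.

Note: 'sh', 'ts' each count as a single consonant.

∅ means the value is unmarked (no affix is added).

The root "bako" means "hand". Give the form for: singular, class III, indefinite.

bakoielet

Attach definiteness indefinite -i → bakoi.
Attach noun class class III -el → bakoiel.
Attach number singular -et (after consonant 'l') → bakoielet.
Nasal assimilation: no change.
Epenthesis: no change.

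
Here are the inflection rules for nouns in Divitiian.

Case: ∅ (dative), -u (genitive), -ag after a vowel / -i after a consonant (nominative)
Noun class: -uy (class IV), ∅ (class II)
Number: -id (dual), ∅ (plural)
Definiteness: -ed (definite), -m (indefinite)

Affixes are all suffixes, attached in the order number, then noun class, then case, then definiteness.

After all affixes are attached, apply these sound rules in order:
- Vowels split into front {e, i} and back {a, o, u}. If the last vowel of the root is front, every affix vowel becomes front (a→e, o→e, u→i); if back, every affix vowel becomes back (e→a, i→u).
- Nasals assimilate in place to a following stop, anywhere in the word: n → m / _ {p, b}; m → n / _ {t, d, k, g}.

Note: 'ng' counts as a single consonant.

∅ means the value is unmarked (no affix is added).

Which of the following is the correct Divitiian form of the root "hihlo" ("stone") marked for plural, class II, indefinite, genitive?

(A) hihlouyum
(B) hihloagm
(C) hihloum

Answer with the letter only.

C

number = plural: zero marking, form stays hihlo.
noun class = class II: zero marking, form stays hihlo.
Attach case genitive -u → hihlou.
Attach definiteness indefinite -m → hihloum.
Vowel harmony: no change.
Nasal assimilation: no change.
So the correct form is hihloum, option (C).
(A) hihlouyum is wrong: it uses class IV instead of class II for noun class.
(B) hihloagm is wrong: it uses nominative instead of genitive for case.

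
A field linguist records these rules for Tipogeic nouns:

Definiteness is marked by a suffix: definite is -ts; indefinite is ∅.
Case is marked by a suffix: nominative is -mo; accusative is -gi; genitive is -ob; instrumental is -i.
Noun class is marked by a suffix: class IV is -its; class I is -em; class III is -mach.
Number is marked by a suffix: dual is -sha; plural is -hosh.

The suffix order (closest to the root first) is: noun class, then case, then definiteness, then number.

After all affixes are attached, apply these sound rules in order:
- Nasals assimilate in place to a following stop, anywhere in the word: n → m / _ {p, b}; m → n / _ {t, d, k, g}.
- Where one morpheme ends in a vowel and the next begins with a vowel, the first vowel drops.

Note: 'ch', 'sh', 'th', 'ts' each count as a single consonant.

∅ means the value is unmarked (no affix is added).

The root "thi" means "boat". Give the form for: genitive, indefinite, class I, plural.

Attach noun class class I -em → thiem.
Attach case genitive -ob → thiemob.
definiteness = indefinite: zero marking, form stays thiemob.
Attach number plural -hosh → thiemobhosh.
Nasal assimilation: no change.
Apply vowel deletion: thiemobhosh → themobhosh.

themobhosh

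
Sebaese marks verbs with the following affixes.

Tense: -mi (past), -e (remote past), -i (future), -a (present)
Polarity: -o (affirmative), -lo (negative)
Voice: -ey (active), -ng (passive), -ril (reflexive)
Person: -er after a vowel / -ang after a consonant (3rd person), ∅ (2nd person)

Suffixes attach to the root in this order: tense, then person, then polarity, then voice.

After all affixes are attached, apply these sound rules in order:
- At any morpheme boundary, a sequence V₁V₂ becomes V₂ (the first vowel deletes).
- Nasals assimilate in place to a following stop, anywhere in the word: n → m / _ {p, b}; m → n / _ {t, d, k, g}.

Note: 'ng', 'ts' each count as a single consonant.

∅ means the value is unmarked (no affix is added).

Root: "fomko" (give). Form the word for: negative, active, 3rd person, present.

Attach tense present -a → fomkoa.
Attach person 3rd person -er (after vowel 'a') → fomkoaer.
Attach polarity negative -lo → fomkoaerlo.
Attach voice active -ey → fomkoaerloey.
Apply vowel deletion: fomkoaerloey → fomkerley.
Apply nasal assimilation: fomkerley → fonkerley.

fonkerley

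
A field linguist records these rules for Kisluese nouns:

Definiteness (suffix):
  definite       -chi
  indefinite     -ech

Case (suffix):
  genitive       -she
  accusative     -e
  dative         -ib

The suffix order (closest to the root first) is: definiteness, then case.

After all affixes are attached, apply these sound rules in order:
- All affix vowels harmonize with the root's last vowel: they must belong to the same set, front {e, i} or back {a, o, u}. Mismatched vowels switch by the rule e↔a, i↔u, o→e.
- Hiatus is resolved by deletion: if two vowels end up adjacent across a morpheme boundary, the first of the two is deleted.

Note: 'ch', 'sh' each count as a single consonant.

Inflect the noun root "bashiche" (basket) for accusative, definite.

Attach definiteness definite -chi → bashichechi.
Attach case accusative -e → bashichechie.
Vowel harmony: no change.
Apply vowel deletion: bashichechie → bashicheche.

bashicheche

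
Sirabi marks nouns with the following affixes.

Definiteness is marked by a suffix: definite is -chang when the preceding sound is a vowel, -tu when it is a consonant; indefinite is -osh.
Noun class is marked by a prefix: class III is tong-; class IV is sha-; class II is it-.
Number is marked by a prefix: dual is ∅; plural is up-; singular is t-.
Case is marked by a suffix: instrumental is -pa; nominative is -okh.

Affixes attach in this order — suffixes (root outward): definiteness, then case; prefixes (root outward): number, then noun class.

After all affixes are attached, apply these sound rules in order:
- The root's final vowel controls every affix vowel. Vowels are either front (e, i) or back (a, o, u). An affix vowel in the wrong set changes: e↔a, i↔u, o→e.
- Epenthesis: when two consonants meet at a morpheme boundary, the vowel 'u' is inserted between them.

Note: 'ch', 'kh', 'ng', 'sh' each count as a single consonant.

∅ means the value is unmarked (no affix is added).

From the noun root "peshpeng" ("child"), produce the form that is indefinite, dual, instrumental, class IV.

shepeshpengeshupe

number = dual: zero marking, form stays peshpeng.
Attach definiteness indefinite -osh → peshpengosh.
Attach noun class class IV sha- → shapeshpengosh.
Attach case instrumental -pa → shapeshpengoshpa.
Apply vowel harmony: shapeshpengoshpa → shepeshpengeshpe.
Apply epenthesis: shepeshpengeshpe → shepeshpengeshupe.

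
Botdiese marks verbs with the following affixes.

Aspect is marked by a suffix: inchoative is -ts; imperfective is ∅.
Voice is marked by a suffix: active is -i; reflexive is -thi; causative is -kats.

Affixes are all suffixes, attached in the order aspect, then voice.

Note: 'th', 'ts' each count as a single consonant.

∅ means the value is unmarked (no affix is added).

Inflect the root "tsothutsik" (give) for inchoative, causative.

Attach aspect inchoative -ts → tsothutsikts.
Attach voice causative -kats → tsothutsiktskats.

tsothutsiktskats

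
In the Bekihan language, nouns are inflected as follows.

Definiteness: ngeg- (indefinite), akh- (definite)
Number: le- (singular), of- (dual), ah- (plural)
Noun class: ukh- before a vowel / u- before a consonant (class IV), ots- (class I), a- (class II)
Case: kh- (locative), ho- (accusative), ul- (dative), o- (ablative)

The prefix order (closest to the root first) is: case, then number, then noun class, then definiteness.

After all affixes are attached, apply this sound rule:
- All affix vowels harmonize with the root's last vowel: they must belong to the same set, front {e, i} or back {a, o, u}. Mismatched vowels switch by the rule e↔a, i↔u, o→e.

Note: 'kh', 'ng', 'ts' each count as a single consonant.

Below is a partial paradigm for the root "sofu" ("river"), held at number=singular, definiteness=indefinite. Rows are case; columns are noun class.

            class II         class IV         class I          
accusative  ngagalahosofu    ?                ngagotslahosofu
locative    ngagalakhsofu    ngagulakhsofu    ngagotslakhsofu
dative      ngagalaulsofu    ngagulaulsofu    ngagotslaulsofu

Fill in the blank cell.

Attach case accusative ho- → hosofu.
Attach number singular le- → lehosofu.
Attach noun class class IV u- (before consonant 'l') → ulehosofu.
Attach definiteness indefinite ngeg- → ngegulehosofu.
Apply vowel harmony: ngegulehosofu → ngagulahosofu.

ngagulahosofu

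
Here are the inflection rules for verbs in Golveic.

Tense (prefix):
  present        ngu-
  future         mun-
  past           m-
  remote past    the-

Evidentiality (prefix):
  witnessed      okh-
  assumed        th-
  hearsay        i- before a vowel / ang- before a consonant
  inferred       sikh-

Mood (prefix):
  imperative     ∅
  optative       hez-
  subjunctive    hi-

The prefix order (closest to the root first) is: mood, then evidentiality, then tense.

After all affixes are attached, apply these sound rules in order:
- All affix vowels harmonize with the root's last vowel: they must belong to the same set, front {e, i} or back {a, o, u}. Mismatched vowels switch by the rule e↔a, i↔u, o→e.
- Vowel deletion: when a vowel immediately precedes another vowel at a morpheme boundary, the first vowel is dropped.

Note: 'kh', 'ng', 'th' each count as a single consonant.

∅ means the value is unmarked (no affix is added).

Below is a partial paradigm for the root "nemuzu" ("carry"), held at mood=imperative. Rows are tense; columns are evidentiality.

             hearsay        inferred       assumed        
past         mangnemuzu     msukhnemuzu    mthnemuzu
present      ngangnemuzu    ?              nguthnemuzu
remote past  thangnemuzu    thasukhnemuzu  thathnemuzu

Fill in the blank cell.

ngusukhnemuzu

mood = imperative: zero marking, form stays nemuzu.
Attach evidentiality inferred sikh- → sikhnemuzu.
Attach tense present ngu- → ngusikhnemuzu.
Apply vowel harmony: ngusikhnemuzu → ngusukhnemuzu.
Vowel deletion: no change.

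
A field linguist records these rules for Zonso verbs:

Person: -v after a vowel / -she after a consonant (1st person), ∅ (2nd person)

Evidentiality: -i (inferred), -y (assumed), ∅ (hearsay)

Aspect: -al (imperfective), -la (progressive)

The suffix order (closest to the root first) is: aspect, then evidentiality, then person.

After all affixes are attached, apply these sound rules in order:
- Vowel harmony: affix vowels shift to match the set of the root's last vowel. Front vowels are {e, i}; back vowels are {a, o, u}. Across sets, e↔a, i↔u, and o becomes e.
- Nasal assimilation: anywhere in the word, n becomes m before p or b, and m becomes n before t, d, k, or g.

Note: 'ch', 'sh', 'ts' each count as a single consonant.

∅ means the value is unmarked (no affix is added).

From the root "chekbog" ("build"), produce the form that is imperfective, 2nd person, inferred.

chekbogalu

Attach aspect imperfective -al → chekbogal.
Attach evidentiality inferred -i → chekbogali.
person = 2nd person: zero marking, form stays chekbogali.
Apply vowel harmony: chekbogali → chekbogalu.
Nasal assimilation: no change.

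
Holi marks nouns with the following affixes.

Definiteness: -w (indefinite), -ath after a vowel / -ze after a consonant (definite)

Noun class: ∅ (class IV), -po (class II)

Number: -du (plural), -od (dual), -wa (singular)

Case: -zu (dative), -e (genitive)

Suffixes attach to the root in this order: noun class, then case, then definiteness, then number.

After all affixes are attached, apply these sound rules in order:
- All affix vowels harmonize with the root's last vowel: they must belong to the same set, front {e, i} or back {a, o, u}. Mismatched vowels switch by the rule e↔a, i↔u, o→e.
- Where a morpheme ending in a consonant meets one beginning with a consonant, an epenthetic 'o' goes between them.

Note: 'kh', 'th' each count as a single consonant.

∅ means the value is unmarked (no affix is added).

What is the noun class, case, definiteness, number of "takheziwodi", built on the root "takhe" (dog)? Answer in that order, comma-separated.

Segment: takhe-zu-w-du.
noun class: ∅ → class IV.
case: -zu → dative.
definiteness: -w → indefinite.
number: -du → plural.

class IV, dative, indefinite, plural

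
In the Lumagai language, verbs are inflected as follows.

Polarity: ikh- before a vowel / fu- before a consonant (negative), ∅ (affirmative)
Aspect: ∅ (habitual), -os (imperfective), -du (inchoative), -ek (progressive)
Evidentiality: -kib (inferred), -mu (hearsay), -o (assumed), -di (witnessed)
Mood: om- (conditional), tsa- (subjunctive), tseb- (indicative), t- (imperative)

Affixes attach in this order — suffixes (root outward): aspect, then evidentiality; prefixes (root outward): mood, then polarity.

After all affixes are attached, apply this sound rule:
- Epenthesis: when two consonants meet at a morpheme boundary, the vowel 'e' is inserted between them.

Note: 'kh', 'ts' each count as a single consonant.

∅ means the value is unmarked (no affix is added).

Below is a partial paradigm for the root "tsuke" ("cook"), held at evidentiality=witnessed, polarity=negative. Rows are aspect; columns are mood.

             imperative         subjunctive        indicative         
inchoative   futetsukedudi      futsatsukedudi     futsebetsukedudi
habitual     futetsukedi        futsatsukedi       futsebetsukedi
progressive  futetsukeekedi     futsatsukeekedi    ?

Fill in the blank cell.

futsebetsukeekedi

Attach aspect progressive -ek → tsukeek.
Attach mood indicative tseb- → tsebtsukeek.
Attach evidentiality witnessed -di → tsebtsukeekdi.
Attach polarity negative fu- (before consonant 'ts') → futsebtsukeekdi.
Apply epenthesis: futsebtsukeekdi → futsebetsukeekedi.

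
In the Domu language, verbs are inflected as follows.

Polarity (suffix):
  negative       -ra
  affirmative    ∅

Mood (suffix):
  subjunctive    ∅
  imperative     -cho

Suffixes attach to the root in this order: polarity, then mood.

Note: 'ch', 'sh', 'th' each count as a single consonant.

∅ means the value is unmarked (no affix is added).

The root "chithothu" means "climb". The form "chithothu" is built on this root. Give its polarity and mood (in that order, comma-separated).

affirmative, subjunctive

Segment: chithothu.
polarity: ∅ → affirmative.
mood: ∅ → subjunctive.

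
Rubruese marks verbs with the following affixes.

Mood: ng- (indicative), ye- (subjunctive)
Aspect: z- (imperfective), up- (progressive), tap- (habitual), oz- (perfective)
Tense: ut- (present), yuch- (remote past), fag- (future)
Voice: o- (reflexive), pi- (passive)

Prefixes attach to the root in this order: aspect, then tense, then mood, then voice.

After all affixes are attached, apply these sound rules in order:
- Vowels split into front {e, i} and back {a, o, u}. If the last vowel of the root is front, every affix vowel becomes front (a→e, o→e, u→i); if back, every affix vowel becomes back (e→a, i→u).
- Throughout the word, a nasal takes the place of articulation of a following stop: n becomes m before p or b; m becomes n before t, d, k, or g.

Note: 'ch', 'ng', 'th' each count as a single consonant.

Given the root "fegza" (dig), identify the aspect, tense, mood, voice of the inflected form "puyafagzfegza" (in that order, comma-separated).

Segment: pi-ye-fag-z-fegza.
aspect: z- → imperfective.
tense: fag- → future.
mood: ye- → subjunctive.
voice: pi- → passive.

imperfective, future, subjunctive, passive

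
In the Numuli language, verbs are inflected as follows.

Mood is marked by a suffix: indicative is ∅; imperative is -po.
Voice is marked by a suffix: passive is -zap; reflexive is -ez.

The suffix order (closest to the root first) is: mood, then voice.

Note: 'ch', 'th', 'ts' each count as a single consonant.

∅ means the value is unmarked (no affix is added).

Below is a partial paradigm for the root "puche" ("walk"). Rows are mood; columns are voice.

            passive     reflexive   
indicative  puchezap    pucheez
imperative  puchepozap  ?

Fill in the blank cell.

puchepoez

Attach mood imperative -po → puchepo.
Attach voice reflexive -ez → puchepoez.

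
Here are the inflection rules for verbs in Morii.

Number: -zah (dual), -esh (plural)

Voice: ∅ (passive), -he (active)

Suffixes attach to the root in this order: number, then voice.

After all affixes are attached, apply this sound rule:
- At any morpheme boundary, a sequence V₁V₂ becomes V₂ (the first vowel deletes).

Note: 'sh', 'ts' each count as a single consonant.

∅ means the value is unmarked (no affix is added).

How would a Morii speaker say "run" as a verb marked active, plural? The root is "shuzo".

shuzeshhe

Attach number plural -esh → shuzoesh.
Attach voice active -he → shuzoeshhe.
Apply vowel deletion: shuzoeshhe → shuzeshhe.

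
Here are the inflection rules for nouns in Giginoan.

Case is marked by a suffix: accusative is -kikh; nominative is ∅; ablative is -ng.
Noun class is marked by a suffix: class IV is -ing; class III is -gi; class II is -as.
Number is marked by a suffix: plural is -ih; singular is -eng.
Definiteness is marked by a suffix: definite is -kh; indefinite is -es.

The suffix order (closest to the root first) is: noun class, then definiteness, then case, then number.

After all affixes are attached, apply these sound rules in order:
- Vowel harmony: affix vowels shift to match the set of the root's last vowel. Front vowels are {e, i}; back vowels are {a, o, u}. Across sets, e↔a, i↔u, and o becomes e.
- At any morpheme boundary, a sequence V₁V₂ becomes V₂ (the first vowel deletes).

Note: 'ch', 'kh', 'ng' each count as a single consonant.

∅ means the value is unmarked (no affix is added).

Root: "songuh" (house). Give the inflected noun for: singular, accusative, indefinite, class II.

Attach noun class class II -as → songuhas.
Attach definiteness indefinite -es → songuhases.
Attach case accusative -kikh → songuhaseskikh.
Attach number singular -eng → songuhaseskikheng.
Apply vowel harmony: songuhaseskikheng → songuhasaskukhang.
Vowel deletion: no change.

songuhasaskukhang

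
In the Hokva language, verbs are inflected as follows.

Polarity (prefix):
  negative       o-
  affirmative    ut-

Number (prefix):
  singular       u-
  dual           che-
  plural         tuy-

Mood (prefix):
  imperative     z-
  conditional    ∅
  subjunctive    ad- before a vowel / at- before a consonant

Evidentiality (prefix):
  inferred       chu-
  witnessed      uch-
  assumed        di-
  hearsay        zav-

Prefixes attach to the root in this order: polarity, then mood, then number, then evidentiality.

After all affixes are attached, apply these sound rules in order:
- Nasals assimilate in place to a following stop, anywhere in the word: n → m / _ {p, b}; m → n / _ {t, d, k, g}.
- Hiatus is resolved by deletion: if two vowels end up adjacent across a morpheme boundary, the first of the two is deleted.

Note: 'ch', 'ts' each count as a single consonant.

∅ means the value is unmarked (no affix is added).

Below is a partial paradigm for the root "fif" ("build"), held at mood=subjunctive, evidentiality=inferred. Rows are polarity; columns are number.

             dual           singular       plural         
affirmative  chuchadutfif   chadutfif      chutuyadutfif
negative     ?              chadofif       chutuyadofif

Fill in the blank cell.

Attach polarity negative o- → ofif.
Attach mood subjunctive ad- (before vowel 'o') → adofif.
Attach number dual che- → cheadofif.
Attach evidentiality inferred chu- → chucheadofif.
Nasal assimilation: no change.
Apply vowel deletion: chucheadofif → chuchadofif.

chuchadofif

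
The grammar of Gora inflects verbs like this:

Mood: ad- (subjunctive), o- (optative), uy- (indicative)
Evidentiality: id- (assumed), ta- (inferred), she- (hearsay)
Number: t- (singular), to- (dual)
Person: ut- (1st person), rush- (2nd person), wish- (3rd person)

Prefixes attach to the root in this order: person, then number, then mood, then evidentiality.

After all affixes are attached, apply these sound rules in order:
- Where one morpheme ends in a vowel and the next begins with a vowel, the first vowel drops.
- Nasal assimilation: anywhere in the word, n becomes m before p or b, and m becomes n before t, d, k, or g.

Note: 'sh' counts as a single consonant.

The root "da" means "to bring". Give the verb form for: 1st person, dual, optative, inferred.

totutda

Attach person 1st person ut- → utda.
Attach number dual to- → toutda.
Attach mood optative o- → otoutda.
Attach evidentiality inferred ta- → taotoutda.
Apply vowel deletion: taotoutda → totutda.
Nasal assimilation: no change.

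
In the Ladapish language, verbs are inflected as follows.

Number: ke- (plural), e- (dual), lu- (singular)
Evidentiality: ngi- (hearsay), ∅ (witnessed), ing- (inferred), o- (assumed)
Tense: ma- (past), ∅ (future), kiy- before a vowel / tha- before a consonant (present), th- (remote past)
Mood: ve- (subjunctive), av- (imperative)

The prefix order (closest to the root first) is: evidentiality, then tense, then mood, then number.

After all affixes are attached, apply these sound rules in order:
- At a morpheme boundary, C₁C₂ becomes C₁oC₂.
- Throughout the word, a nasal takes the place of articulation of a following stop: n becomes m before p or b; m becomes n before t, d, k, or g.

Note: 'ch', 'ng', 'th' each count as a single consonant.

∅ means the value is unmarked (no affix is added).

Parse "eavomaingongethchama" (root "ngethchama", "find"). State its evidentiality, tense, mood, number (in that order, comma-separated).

Segment: e-av-ma-ing-ngethchama.
evidentiality: ing- → inferred.
tense: ma- → past.
mood: av- → imperative.
number: e- → dual.

inferred, past, imperative, dual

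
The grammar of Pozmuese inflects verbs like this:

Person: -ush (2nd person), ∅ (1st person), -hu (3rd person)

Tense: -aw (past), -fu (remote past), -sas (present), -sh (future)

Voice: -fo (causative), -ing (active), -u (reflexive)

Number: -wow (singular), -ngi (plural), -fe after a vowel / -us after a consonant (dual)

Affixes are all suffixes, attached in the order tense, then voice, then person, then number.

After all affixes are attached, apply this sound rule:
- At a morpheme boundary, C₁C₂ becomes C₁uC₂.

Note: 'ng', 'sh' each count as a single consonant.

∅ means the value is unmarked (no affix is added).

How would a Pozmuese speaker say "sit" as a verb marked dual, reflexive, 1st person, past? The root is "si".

siawufe

Attach tense past -aw → siaw.
Attach voice reflexive -u → siawu.
person = 1st person: zero marking, form stays siawu.
Attach number dual -fe (after vowel 'u') → siawufe.
Epenthesis: no change.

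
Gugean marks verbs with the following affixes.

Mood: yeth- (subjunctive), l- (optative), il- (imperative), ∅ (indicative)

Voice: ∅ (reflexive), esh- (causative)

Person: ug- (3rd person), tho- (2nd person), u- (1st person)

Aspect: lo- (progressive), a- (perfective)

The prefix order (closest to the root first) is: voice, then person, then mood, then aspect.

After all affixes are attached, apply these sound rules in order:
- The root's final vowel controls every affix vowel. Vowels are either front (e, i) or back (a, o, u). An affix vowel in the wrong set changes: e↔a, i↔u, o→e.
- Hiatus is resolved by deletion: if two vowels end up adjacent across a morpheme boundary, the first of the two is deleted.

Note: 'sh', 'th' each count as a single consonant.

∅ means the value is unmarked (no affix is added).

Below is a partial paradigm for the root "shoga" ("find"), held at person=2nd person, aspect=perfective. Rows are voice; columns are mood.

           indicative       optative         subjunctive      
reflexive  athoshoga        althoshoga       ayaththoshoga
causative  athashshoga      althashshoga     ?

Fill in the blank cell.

ayaththashshoga

Attach voice causative esh- → eshshoga.
Attach person 2nd person tho- → thoeshshoga.
Attach mood subjunctive yeth- → yeththoeshshoga.
Attach aspect perfective a- → ayeththoeshshoga.
Apply vowel harmony: ayeththoeshshoga → ayaththoashshoga.
Apply vowel deletion: ayaththoashshoga → ayaththashshoga.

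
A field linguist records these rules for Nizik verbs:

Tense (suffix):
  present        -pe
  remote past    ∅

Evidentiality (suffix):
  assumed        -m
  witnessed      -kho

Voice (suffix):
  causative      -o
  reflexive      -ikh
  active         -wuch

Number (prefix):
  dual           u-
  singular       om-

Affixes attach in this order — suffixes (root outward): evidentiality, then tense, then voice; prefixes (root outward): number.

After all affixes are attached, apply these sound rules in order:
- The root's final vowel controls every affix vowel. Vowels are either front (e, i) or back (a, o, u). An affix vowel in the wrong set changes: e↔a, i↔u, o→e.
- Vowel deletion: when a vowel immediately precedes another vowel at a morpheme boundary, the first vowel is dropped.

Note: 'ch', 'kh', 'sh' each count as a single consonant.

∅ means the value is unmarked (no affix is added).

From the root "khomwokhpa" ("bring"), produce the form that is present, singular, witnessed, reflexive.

omkhomwokhpakhopukh

Attach number singular om- → omkhomwokhpa.
Attach evidentiality witnessed -kho → omkhomwokhpakho.
Attach tense present -pe → omkhomwokhpakhope.
Attach voice reflexive -ikh → omkhomwokhpakhopeikh.
Apply vowel harmony: omkhomwokhpakhopeikh → omkhomwokhpakhopaukh.
Apply vowel deletion: omkhomwokhpakhopaukh → omkhomwokhpakhopukh.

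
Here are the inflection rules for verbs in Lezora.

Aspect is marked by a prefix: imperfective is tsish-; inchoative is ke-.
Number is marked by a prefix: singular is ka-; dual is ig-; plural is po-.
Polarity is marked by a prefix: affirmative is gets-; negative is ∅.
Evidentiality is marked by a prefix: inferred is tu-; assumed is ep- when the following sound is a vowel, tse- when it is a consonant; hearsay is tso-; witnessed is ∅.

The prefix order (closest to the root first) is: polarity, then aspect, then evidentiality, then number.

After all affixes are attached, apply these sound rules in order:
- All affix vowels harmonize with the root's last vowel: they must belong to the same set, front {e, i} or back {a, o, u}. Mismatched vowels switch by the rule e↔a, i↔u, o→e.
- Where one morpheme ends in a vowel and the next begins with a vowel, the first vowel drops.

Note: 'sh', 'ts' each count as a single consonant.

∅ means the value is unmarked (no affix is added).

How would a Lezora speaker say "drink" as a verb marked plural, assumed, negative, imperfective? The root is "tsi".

petsetsishtsi

polarity = negative: zero marking, form stays tsi.
Attach aspect imperfective tsish- → tsishtsi.
Attach evidentiality assumed tse- (before consonant 'ts') → tsetsishtsi.
Attach number plural po- → potsetsishtsi.
Apply vowel harmony: potsetsishtsi → petsetsishtsi.
Vowel deletion: no change.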